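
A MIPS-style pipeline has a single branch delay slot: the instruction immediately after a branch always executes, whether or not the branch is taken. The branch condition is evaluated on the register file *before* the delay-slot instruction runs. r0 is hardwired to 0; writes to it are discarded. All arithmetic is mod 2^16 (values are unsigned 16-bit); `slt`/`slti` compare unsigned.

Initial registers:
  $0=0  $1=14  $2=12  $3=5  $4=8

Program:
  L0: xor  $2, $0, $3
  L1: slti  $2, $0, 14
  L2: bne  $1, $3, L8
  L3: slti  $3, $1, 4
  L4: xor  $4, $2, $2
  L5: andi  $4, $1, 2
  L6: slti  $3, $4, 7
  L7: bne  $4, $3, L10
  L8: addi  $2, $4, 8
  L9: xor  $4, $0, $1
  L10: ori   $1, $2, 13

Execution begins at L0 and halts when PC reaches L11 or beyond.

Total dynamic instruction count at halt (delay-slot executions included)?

7

PC=0  xor  $2, $0, $3        | $0=0 $1=14 $2=5 $3=5 $4=8
PC=1  slti  $2, $0, 14       | $0=0 $1=14 $2=1 $3=5 $4=8
PC=2  bne  $1, $3, L8        | $0=0 $1=14 $2=1 $3=5 $4=8  [TAKEN]
PC=3  slti  $3, $1, 4        | $0=0 $1=14 $2=1 $3=0 $4=8
PC=8  addi  $2, $4, 8        | $0=0 $1=14 $2=16 $3=0 $4=8
PC=9  xor  $4, $0, $1        | $0=0 $1=14 $2=16 $3=0 $4=14
PC=10 ori   $1, $2, 13       | $0=0 $1=29 $2=16 $3=0 $4=14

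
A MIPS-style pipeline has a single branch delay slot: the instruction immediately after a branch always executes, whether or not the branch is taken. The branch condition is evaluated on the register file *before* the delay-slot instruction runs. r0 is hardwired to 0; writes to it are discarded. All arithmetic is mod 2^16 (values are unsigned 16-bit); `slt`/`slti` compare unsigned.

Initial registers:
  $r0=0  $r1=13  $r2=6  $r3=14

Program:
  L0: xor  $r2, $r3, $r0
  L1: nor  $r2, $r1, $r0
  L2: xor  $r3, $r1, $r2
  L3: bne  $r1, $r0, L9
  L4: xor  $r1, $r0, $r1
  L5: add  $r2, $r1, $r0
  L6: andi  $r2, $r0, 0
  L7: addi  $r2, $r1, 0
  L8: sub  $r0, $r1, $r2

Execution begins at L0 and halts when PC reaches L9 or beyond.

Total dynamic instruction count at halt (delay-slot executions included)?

PC=0  xor  $r2, $r3, $r0     | $r0=0 $r1=13 $r2=14 $r3=14
PC=1  nor  $r2, $r1, $r0     | $r0=0 $r1=13 $r2=65522 $r3=14
PC=2  xor  $r3, $r1, $r2     | $r0=0 $r1=13 $r2=65522 $r3=65535
PC=3  bne  $r1, $r0, L9      | $r0=0 $r1=13 $r2=65522 $r3=65535  [TAKEN]
PC=4  xor  $r1, $r0, $r1     | $r0=0 $r1=13 $r2=65522 $r3=65535

5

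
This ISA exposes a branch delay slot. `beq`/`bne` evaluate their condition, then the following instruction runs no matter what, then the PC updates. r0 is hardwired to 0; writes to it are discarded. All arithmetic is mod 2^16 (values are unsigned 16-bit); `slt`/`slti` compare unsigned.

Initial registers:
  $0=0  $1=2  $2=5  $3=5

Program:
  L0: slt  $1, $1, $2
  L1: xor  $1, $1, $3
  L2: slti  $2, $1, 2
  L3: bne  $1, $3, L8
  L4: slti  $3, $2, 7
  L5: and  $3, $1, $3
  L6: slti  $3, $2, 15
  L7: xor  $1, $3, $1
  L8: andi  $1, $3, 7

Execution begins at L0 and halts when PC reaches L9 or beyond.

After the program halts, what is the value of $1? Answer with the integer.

1

[0] slt  $1, $1, $2  →  {$0:0, $1:1, $2:5, $3:5}
[1] xor  $1, $1, $3  →  {$0:0, $1:4, $2:5, $3:5}
[2] slti  $2, $1, 2  →  {$0:0, $1:4, $2:0, $3:5}
[3] bne  $1, $3, L8  →  {$0:0, $1:4, $2:0, $3:5}  ⟨branch taken⟩
[4] slti  $3, $2, 7  →  {$0:0, $1:4, $2:0, $3:1}
[8] andi  $1, $3, 7  →  {$0:0, $1:1, $2:0, $3:1}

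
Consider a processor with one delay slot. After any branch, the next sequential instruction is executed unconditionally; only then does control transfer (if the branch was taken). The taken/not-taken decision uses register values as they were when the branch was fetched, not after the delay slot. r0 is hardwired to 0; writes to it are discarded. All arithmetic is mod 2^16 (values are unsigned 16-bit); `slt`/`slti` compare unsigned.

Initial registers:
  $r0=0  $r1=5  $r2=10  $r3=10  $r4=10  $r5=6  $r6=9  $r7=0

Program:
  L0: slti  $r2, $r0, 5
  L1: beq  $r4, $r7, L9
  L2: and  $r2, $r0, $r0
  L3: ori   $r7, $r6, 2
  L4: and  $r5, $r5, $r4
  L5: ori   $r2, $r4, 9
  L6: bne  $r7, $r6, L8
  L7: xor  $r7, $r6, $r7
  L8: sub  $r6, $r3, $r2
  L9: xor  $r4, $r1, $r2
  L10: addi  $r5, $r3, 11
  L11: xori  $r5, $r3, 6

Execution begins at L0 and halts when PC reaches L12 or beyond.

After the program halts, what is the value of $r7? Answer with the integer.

PC=0  slti  $r2, $r0, 5      | $r0=0 $r1=5 $r2=1 $r3=10 $r4=10 $r5=6 $r6=9 $r7=0
PC=1  beq  $r4, $r7, L9      | $r0=0 $r1=5 $r2=1 $r3=10 $r4=10 $r5=6 $r6=9 $r7=0  [not taken]
PC=2  and  $r2, $r0, $r0     | $r0=0 $r1=5 $r2=0 $r3=10 $r4=10 $r5=6 $r6=9 $r7=0
PC=3  ori   $r7, $r6, 2      | $r0=0 $r1=5 $r2=0 $r3=10 $r4=10 $r5=6 $r6=9 $r7=11
PC=4  and  $r5, $r5, $r4     | $r0=0 $r1=5 $r2=0 $r3=10 $r4=10 $r5=2 $r6=9 $r7=11
PC=5  ori   $r2, $r4, 9      | $r0=0 $r1=5 $r2=11 $r3=10 $r4=10 $r5=2 $r6=9 $r7=11
PC=6  bne  $r7, $r6, L8      | $r0=0 $r1=5 $r2=11 $r3=10 $r4=10 $r5=2 $r6=9 $r7=11  [TAKEN]
PC=7  xor  $r7, $r6, $r7     | $r0=0 $r1=5 $r2=11 $r3=10 $r4=10 $r5=2 $r6=9 $r7=2
PC=8  sub  $r6, $r3, $r2     | $r0=0 $r1=5 $r2=11 $r3=10 $r4=10 $r5=2 $r6=65535 $r7=2
PC=9  xor  $r4, $r1, $r2     | $r0=0 $r1=5 $r2=11 $r3=10 $r4=14 $r5=2 $r6=65535 $r7=2
PC=10 addi  $r5, $r3, 11     | $r0=0 $r1=5 $r2=11 $r3=10 $r4=14 $r5=21 $r6=65535 $r7=2
PC=11 xori  $r5, $r3, 6      | $r0=0 $r1=5 $r2=11 $r3=10 $r4=14 $r5=12 $r6=65535 $r7=2

2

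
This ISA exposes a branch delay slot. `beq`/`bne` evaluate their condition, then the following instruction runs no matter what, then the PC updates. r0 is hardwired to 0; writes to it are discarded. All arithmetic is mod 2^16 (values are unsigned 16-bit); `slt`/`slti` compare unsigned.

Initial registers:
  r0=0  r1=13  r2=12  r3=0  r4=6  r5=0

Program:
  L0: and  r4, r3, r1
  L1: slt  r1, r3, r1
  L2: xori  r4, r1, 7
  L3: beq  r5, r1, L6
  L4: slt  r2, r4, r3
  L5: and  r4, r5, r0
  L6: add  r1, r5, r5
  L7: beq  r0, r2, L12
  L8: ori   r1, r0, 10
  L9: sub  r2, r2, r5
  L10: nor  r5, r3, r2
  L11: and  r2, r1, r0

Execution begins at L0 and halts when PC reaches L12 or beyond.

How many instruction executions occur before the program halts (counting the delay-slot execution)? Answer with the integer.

  step pc=0: and  r4, r3, r1  regs=(0,13,12,0,0,0)
  step pc=1: slt  r1, r3, r1  regs=(0,1,12,0,0,0)
  step pc=2: xori  r4, r1, 7  regs=(0,1,12,0,6,0)
  step pc=3: beq  r5, r1, L6  cond=F  regs=(0,1,12,0,6,0)
  step pc=4: slt  r2, r4, r3  regs=(0,1,0,0,6,0)
  step pc=5: and  r4, r5, r0  regs=(0,1,0,0,0,0)
  step pc=6: add  r1, r5, r5  regs=(0,0,0,0,0,0)
  step pc=7: beq  r0, r2, L12  cond=T  regs=(0,0,0,0,0,0)
  step pc=8: ori   r1, r0, 10  regs=(0,10,0,0,0,0)

9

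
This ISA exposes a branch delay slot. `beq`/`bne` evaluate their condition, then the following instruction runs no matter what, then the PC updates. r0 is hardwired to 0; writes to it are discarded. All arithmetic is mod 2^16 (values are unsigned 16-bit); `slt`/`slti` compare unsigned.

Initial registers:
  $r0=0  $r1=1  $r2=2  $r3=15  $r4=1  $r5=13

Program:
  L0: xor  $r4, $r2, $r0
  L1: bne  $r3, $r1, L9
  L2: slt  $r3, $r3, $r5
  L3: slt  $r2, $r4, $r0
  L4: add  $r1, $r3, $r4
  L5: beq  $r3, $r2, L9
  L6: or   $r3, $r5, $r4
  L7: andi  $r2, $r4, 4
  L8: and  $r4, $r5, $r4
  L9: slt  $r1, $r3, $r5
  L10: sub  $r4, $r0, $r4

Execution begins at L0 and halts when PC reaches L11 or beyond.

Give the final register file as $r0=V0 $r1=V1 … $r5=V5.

[0] xor  $r4, $r2, $r0  →  {$r0:0, $r1:1, $r2:2, $r3:15, $r4:2, $r5:13}
[1] bne  $r3, $r1, L9  →  {$r0:0, $r1:1, $r2:2, $r3:15, $r4:2, $r5:13}  ⟨branch taken⟩
[2] slt  $r3, $r3, $r5  →  {$r0:0, $r1:1, $r2:2, $r3:0, $r4:2, $r5:13}
[9] slt  $r1, $r3, $r5  →  {$r0:0, $r1:1, $r2:2, $r3:0, $r4:2, $r5:13}
[10] sub  $r4, $r0, $r4  →  {$r0:0, $r1:1, $r2:2, $r3:0, $r4:65534, $r5:13}

$r0=0 $r1=1 $r2=2 $r3=0 $r4=65534 $r5=13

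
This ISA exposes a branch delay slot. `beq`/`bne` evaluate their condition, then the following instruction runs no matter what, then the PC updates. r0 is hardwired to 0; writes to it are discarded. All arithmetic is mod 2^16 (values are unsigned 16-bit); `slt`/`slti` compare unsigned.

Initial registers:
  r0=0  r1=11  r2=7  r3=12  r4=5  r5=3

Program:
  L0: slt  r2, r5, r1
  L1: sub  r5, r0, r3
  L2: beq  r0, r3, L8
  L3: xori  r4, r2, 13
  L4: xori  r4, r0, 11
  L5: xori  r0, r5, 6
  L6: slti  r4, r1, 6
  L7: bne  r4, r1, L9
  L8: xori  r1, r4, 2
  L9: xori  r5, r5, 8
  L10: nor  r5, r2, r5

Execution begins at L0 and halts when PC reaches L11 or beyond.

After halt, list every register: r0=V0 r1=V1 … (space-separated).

PC=0  slt  r2, r5, r1        | r0=0 r1=11 r2=1 r3=12 r4=5 r5=3
PC=1  sub  r5, r0, r3        | r0=0 r1=11 r2=1 r3=12 r4=5 r5=65524
PC=2  beq  r0, r3, L8        | r0=0 r1=11 r2=1 r3=12 r4=5 r5=65524  [not taken]
PC=3  xori  r4, r2, 13       | r0=0 r1=11 r2=1 r3=12 r4=12 r5=65524
PC=4  xori  r4, r0, 11       | r0=0 r1=11 r2=1 r3=12 r4=11 r5=65524
PC=5  xori  r0, r5, 6        | r0=0 r1=11 r2=1 r3=12 r4=11 r5=65524
PC=6  slti  r4, r1, 6        | r0=0 r1=11 r2=1 r3=12 r4=0 r5=65524
PC=7  bne  r4, r1, L9        | r0=0 r1=11 r2=1 r3=12 r4=0 r5=65524  [TAKEN]
PC=8  xori  r1, r4, 2        | r0=0 r1=2 r2=1 r3=12 r4=0 r5=65524
PC=9  xori  r5, r5, 8        | r0=0 r1=2 r2=1 r3=12 r4=0 r5=65532
PC=10 nor  r5, r2, r5        | r0=0 r1=2 r2=1 r3=12 r4=0 r5=2

r0=0 r1=2 r2=1 r3=12 r4=0 r5=2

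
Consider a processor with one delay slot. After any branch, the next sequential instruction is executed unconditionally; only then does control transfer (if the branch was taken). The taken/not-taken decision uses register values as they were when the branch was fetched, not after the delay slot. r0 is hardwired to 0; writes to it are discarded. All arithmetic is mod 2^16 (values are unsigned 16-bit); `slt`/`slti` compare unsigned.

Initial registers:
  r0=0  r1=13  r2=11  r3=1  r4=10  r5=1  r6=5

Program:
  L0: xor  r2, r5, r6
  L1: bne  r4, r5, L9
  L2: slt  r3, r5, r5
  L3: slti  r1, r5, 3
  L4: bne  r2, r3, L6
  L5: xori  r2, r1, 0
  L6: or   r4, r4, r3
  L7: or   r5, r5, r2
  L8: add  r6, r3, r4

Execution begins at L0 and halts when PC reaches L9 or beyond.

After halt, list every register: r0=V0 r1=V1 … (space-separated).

#0 xor  r2, r5, r6 ; 0/13/4/1/10/1/5
#1 bne  r4, r5, L9 ; 0/13/4/1/10/1/5 ; →target
#2 slt  r3, r5, r5 ; 0/13/4/0/10/1/5

r0=0 r1=13 r2=4 r3=0 r4=10 r5=1 r6=5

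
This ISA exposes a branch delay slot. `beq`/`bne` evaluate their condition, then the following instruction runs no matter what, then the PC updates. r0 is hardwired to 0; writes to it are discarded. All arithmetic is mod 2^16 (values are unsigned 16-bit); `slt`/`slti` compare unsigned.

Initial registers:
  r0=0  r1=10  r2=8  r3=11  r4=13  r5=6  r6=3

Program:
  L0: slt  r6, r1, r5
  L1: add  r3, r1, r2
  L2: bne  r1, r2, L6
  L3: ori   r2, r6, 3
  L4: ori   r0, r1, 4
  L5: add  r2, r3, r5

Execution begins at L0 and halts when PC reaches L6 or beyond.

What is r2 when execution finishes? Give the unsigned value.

3

[0] slt  r6, r1, r5  →  {r0:0, r1:10, r2:8, r3:11, r4:13, r5:6, r6:0}
[1] add  r3, r1, r2  →  {r0:0, r1:10, r2:8, r3:18, r4:13, r5:6, r6:0}
[2] bne  r1, r2, L6  →  {r0:0, r1:10, r2:8, r3:18, r4:13, r5:6, r6:0}  ⟨branch taken⟩
[3] ori   r2, r6, 3  →  {r0:0, r1:10, r2:3, r3:18, r4:13, r5:6, r6:0}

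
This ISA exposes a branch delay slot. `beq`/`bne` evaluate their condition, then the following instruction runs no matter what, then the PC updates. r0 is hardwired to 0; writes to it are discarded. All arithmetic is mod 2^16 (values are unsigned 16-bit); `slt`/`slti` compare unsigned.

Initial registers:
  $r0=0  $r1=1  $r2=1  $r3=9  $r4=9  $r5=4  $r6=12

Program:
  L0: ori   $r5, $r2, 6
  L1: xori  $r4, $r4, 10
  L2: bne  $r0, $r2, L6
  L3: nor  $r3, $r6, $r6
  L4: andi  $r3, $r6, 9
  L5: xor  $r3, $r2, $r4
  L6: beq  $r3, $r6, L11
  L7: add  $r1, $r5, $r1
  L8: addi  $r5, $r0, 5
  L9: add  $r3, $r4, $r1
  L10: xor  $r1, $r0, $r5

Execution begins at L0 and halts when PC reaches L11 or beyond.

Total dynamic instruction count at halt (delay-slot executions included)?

[0] ori   $r5, $r2, 6  →  {$r0:0, $r1:1, $r2:1, $r3:9, $r4:9, $r5:7, $r6:12}
[1] xori  $r4, $r4, 10  →  {$r0:0, $r1:1, $r2:1, $r3:9, $r4:3, $r5:7, $r6:12}
[2] bne  $r0, $r2, L6  →  {$r0:0, $r1:1, $r2:1, $r3:9, $r4:3, $r5:7, $r6:12}  ⟨branch taken⟩
[3] nor  $r3, $r6, $r6  →  {$r0:0, $r1:1, $r2:1, $r3:65523, $r4:3, $r5:7, $r6:12}
[6] beq  $r3, $r6, L11  →  {$r0:0, $r1:1, $r2:1, $r3:65523, $r4:3, $r5:7, $r6:12}  ⟨branch fallthrough⟩
[7] add  $r1, $r5, $r1  →  {$r0:0, $r1:8, $r2:1, $r3:65523, $r4:3, $r5:7, $r6:12}
[8] addi  $r5, $r0, 5  →  {$r0:0, $r1:8, $r2:1, $r3:65523, $r4:3, $r5:5, $r6:12}
[9] add  $r3, $r4, $r1  →  {$r0:0, $r1:8, $r2:1, $r3:11, $r4:3, $r5:5, $r6:12}
[10] xor  $r1, $r0, $r5  →  {$r0:0, $r1:5, $r2:1, $r3:11, $r4:3, $r5:5, $r6:12}

9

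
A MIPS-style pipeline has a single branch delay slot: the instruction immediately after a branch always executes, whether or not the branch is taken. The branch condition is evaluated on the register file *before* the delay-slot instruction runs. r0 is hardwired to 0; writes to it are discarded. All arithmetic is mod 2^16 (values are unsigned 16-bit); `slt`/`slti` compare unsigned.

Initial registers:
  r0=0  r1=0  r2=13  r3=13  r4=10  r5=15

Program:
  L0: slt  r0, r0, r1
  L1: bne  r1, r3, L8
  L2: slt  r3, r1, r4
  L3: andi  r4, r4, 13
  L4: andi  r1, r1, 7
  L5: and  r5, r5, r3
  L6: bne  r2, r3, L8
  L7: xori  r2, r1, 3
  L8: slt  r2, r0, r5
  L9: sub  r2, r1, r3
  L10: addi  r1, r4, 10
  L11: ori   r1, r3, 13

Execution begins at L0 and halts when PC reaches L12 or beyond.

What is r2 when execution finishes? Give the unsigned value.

65535

PC=0  slt  r0, r0, r1        | r0=0 r1=0 r2=13 r3=13 r4=10 r5=15
PC=1  bne  r1, r3, L8        | r0=0 r1=0 r2=13 r3=13 r4=10 r5=15  [TAKEN]
PC=2  slt  r3, r1, r4        | r0=0 r1=0 r2=13 r3=1 r4=10 r5=15
PC=8  slt  r2, r0, r5        | r0=0 r1=0 r2=1 r3=1 r4=10 r5=15
PC=9  sub  r2, r1, r3        | r0=0 r1=0 r2=65535 r3=1 r4=10 r5=15
PC=10 addi  r1, r4, 10       | r0=0 r1=20 r2=65535 r3=1 r4=10 r5=15
PC=11 ori   r1, r3, 13       | r0=0 r1=13 r2=65535 r3=1 r4=10 r5=15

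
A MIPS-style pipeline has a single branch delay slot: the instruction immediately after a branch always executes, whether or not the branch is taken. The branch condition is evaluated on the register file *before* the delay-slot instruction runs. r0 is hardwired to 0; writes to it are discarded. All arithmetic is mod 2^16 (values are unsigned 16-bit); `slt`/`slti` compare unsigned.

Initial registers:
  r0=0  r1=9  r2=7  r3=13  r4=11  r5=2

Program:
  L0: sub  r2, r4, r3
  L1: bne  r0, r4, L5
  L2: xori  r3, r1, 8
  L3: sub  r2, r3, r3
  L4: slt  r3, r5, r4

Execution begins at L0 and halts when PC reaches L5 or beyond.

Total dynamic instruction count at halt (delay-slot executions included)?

3

#0 sub  r2, r4, r3 ; 0/9/65534/13/11/2
#1 bne  r0, r4, L5 ; 0/9/65534/13/11/2 ; →target
#2 xori  r3, r1, 8 ; 0/9/65534/1/11/2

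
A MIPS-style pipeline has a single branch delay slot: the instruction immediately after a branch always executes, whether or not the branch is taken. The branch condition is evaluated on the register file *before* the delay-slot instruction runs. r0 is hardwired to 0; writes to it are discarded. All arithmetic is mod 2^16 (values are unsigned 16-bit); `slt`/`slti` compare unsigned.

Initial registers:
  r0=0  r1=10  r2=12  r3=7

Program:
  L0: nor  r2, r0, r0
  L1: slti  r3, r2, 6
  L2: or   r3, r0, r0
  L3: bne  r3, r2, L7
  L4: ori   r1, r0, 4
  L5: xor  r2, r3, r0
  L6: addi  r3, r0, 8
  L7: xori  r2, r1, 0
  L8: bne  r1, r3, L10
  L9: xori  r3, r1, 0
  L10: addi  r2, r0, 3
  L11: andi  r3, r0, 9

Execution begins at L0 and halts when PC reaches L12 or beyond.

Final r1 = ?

[0] nor  r2, r0, r0  →  {r0:0, r1:10, r2:65535, r3:7}
[1] slti  r3, r2, 6  →  {r0:0, r1:10, r2:65535, r3:0}
[2] or   r3, r0, r0  →  {r0:0, r1:10, r2:65535, r3:0}
[3] bne  r3, r2, L7  →  {r0:0, r1:10, r2:65535, r3:0}  ⟨branch taken⟩
[4] ori   r1, r0, 4  →  {r0:0, r1:4, r2:65535, r3:0}
[7] xori  r2, r1, 0  →  {r0:0, r1:4, r2:4, r3:0}
[8] bne  r1, r3, L10  →  {r0:0, r1:4, r2:4, r3:0}  ⟨branch taken⟩
[9] xori  r3, r1, 0  →  {r0:0, r1:4, r2:4, r3:4}
[10] addi  r2, r0, 3  →  {r0:0, r1:4, r2:3, r3:4}
[11] andi  r3, r0, 9  →  {r0:0, r1:4, r2:3, r3:0}

4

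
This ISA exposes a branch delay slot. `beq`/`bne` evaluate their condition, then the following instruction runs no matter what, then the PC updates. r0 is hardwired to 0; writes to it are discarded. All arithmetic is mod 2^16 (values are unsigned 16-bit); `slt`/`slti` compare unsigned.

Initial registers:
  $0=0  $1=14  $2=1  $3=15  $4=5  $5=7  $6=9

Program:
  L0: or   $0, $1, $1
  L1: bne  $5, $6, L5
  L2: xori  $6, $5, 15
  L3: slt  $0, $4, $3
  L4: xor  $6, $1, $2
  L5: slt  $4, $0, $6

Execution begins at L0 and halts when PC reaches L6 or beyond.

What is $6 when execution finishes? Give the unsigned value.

[0] or   $0, $1, $1  →  {$0:0, $1:14, $2:1, $3:15, $4:5, $5:7, $6:9}
[1] bne  $5, $6, L5  →  {$0:0, $1:14, $2:1, $3:15, $4:5, $5:7, $6:9}  ⟨branch taken⟩
[2] xori  $6, $5, 15  →  {$0:0, $1:14, $2:1, $3:15, $4:5, $5:7, $6:8}
[5] slt  $4, $0, $6  →  {$0:0, $1:14, $2:1, $3:15, $4:1, $5:7, $6:8}

8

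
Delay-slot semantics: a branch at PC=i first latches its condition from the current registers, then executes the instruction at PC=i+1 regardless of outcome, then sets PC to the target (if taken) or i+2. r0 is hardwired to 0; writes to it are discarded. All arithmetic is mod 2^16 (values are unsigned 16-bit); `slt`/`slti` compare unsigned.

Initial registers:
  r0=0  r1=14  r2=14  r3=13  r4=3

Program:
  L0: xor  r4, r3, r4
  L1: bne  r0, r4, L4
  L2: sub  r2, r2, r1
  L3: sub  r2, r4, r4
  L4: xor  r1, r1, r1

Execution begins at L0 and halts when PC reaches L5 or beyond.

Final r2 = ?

  step pc=0: xor  r4, r3, r4  regs=(0,14,14,13,14)
  step pc=1: bne  r0, r4, L4  cond=T  regs=(0,14,14,13,14)
  step pc=2: sub  r2, r2, r1  regs=(0,14,0,13,14)
  step pc=4: xor  r1, r1, r1  regs=(0,0,0,13,14)

0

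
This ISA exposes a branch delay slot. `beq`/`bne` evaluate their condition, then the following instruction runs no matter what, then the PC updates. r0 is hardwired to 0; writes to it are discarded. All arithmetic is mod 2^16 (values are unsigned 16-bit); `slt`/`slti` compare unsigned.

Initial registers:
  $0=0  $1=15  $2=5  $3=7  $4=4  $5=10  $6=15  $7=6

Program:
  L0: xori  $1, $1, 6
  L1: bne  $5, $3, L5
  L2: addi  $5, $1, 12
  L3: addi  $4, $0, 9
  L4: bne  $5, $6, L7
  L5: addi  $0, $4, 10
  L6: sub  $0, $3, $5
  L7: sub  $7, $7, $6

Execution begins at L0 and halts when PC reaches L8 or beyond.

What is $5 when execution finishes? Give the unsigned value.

21

[0] xori  $1, $1, 6  →  {$0:0, $1:9, $2:5, $3:7, $4:4, $5:10, $6:15, $7:6}
[1] bne  $5, $3, L5  →  {$0:0, $1:9, $2:5, $3:7, $4:4, $5:10, $6:15, $7:6}  ⟨branch taken⟩
[2] addi  $5, $1, 12  →  {$0:0, $1:9, $2:5, $3:7, $4:4, $5:21, $6:15, $7:6}
[5] addi  $0, $4, 10  →  {$0:0, $1:9, $2:5, $3:7, $4:4, $5:21, $6:15, $7:6}
[6] sub  $0, $3, $5  →  {$0:0, $1:9, $2:5, $3:7, $4:4, $5:21, $6:15, $7:6}
[7] sub  $7, $7, $6  →  {$0:0, $1:9, $2:5, $3:7, $4:4, $5:21, $6:15, $7:65527}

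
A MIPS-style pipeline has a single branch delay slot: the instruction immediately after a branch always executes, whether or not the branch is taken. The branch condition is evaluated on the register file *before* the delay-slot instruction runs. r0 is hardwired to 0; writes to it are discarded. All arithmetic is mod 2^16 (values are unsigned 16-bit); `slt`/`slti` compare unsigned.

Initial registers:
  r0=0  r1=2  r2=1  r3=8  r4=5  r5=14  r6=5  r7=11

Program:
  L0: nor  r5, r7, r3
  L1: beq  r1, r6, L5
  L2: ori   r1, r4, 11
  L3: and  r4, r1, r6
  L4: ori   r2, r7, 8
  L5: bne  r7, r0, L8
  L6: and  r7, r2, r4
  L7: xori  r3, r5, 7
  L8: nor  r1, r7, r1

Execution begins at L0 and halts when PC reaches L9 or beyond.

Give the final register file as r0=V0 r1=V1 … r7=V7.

  step pc=0: nor  r5, r7, r3  regs=(0,2,1,8,5,65524,5,11)
  step pc=1: beq  r1, r6, L5  cond=F  regs=(0,2,1,8,5,65524,5,11)
  step pc=2: ori   r1, r4, 11  regs=(0,15,1,8,5,65524,5,11)
  step pc=3: and  r4, r1, r6  regs=(0,15,1,8,5,65524,5,11)
  step pc=4: ori   r2, r7, 8  regs=(0,15,11,8,5,65524,5,11)
  step pc=5: bne  r7, r0, L8  cond=T  regs=(0,15,11,8,5,65524,5,11)
  step pc=6: and  r7, r2, r4  regs=(0,15,11,8,5,65524,5,1)
  step pc=8: nor  r1, r7, r1  regs=(0,65520,11,8,5,65524,5,1)

r0=0 r1=65520 r2=11 r3=8 r4=5 r5=65524 r6=5 r7=1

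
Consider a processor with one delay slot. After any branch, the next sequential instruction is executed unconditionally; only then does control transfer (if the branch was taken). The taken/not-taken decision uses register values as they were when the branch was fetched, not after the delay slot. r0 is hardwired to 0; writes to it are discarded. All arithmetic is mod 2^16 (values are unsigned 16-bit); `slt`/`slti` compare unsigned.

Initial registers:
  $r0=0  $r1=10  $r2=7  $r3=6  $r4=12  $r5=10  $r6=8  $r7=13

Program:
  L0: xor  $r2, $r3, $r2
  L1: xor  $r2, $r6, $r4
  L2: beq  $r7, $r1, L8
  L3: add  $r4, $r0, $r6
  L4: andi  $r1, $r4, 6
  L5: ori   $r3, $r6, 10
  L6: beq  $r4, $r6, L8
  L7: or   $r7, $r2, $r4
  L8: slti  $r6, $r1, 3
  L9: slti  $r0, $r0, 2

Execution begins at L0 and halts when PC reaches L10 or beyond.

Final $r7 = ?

12

[0] xor  $r2, $r3, $r2  →  {$r0:0, $r1:10, $r2:1, $r3:6, $r4:12, $r5:10, $r6:8, $r7:13}
[1] xor  $r2, $r6, $r4  →  {$r0:0, $r1:10, $r2:4, $r3:6, $r4:12, $r5:10, $r6:8, $r7:13}
[2] beq  $r7, $r1, L8  →  {$r0:0, $r1:10, $r2:4, $r3:6, $r4:12, $r5:10, $r6:8, $r7:13}  ⟨branch fallthrough⟩
[3] add  $r4, $r0, $r6  →  {$r0:0, $r1:10, $r2:4, $r3:6, $r4:8, $r5:10, $r6:8, $r7:13}
[4] andi  $r1, $r4, 6  →  {$r0:0, $r1:0, $r2:4, $r3:6, $r4:8, $r5:10, $r6:8, $r7:13}
[5] ori   $r3, $r6, 10  →  {$r0:0, $r1:0, $r2:4, $r3:10, $r4:8, $r5:10, $r6:8, $r7:13}
[6] beq  $r4, $r6, L8  →  {$r0:0, $r1:0, $r2:4, $r3:10, $r4:8, $r5:10, $r6:8, $r7:13}  ⟨branch taken⟩
[7] or   $r7, $r2, $r4  →  {$r0:0, $r1:0, $r2:4, $r3:10, $r4:8, $r5:10, $r6:8, $r7:12}
[8] slti  $r6, $r1, 3  →  {$r0:0, $r1:0, $r2:4, $r3:10, $r4:8, $r5:10, $r6:1, $r7:12}
[9] slti  $r0, $r0, 2  →  {$r0:0, $r1:0, $r2:4, $r3:10, $r4:8, $r5:10, $r6:1, $r7:12}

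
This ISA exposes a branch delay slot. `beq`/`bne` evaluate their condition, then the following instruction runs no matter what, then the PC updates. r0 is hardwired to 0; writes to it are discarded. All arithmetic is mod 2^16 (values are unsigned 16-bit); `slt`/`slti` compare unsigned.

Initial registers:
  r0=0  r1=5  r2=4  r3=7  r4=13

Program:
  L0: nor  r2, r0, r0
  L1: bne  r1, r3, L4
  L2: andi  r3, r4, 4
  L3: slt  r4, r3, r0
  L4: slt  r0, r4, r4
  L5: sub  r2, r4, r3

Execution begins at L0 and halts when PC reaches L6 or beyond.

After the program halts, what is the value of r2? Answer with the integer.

9

[0] nor  r2, r0, r0  →  {r0:0, r1:5, r2:65535, r3:7, r4:13}
[1] bne  r1, r3, L4  →  {r0:0, r1:5, r2:65535, r3:7, r4:13}  ⟨branch taken⟩
[2] andi  r3, r4, 4  →  {r0:0, r1:5, r2:65535, r3:4, r4:13}
[4] slt  r0, r4, r4  →  {r0:0, r1:5, r2:65535, r3:4, r4:13}
[5] sub  r2, r4, r3  →  {r0:0, r1:5, r2:9, r3:4, r4:13}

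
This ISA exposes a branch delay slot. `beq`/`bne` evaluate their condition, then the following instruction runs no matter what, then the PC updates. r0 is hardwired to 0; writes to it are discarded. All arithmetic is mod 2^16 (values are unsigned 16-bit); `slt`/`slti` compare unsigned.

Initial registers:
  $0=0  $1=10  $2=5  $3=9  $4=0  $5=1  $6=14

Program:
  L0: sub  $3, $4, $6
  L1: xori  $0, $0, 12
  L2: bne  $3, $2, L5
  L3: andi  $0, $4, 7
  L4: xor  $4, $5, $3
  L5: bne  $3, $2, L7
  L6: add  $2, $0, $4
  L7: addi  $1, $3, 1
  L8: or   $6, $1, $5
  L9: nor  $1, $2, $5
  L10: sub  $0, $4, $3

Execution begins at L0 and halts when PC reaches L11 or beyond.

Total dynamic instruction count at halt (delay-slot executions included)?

10

PC=0  sub  $3, $4, $6        | $0=0 $1=10 $2=5 $3=65522 $4=0 $5=1 $6=14
PC=1  xori  $0, $0, 12       | $0=0 $1=10 $2=5 $3=65522 $4=0 $5=1 $6=14
PC=2  bne  $3, $2, L5        | $0=0 $1=10 $2=5 $3=65522 $4=0 $5=1 $6=14  [TAKEN]
PC=3  andi  $0, $4, 7        | $0=0 $1=10 $2=5 $3=65522 $4=0 $5=1 $6=14
PC=5  bne  $3, $2, L7        | $0=0 $1=10 $2=5 $3=65522 $4=0 $5=1 $6=14  [TAKEN]
PC=6  add  $2, $0, $4        | $0=0 $1=10 $2=0 $3=65522 $4=0 $5=1 $6=14
PC=7  addi  $1, $3, 1        | $0=0 $1=65523 $2=0 $3=65522 $4=0 $5=1 $6=14
PC=8  or   $6, $1, $5        | $0=0 $1=65523 $2=0 $3=65522 $4=0 $5=1 $6=65523
PC=9  nor  $1, $2, $5        | $0=0 $1=65534 $2=0 $3=65522 $4=0 $5=1 $6=65523
PC=10 sub  $0, $4, $3        | $0=0 $1=65534 $2=0 $3=65522 $4=0 $5=1 $6=65523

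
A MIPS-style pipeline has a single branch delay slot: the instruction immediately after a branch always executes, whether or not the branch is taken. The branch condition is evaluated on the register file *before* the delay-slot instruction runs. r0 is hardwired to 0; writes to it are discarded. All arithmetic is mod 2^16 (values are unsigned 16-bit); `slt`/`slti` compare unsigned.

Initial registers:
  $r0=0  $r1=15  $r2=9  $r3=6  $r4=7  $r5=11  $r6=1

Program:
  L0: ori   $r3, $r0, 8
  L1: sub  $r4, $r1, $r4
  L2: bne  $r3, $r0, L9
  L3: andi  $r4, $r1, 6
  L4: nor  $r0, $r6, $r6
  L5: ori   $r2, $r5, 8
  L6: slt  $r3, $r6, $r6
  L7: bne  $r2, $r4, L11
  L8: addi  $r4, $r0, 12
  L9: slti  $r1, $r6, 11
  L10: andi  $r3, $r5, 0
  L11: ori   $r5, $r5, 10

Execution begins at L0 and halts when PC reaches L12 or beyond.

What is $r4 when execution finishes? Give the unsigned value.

6

[0] ori   $r3, $r0, 8  →  {$r0:0, $r1:15, $r2:9, $r3:8, $r4:7, $r5:11, $r6:1}
[1] sub  $r4, $r1, $r4  →  {$r0:0, $r1:15, $r2:9, $r3:8, $r4:8, $r5:11, $r6:1}
[2] bne  $r3, $r0, L9  →  {$r0:0, $r1:15, $r2:9, $r3:8, $r4:8, $r5:11, $r6:1}  ⟨branch taken⟩
[3] andi  $r4, $r1, 6  →  {$r0:0, $r1:15, $r2:9, $r3:8, $r4:6, $r5:11, $r6:1}
[9] slti  $r1, $r6, 11  →  {$r0:0, $r1:1, $r2:9, $r3:8, $r4:6, $r5:11, $r6:1}
[10] andi  $r3, $r5, 0  →  {$r0:0, $r1:1, $r2:9, $r3:0, $r4:6, $r5:11, $r6:1}
[11] ori   $r5, $r5, 10  →  {$r0:0, $r1:1, $r2:9, $r3:0, $r4:6, $r5:11, $r6:1}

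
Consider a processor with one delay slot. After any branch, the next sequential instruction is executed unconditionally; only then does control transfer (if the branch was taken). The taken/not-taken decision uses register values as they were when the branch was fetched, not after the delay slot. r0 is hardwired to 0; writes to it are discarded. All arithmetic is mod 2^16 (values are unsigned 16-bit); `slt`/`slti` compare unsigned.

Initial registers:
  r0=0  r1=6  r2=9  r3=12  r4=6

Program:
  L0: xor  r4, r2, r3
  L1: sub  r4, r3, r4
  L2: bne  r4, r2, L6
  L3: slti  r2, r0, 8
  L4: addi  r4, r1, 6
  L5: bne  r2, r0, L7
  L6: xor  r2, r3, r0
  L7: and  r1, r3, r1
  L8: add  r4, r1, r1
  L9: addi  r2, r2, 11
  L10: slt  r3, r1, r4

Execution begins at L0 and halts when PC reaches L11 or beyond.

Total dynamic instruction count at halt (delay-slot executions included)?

#0 xor  r4, r2, r3 ; 0/6/9/12/5
#1 sub  r4, r3, r4 ; 0/6/9/12/7
#2 bne  r4, r2, L6 ; 0/6/9/12/7 ; →target
#3 slti  r2, r0, 8 ; 0/6/1/12/7
#6 xor  r2, r3, r0 ; 0/6/12/12/7
#7 and  r1, r3, r1 ; 0/4/12/12/7
#8 add  r4, r1, r1 ; 0/4/12/12/8
#9 addi  r2, r2, 11 ; 0/4/23/12/8
#10 slt  r3, r1, r4 ; 0/4/23/1/8

9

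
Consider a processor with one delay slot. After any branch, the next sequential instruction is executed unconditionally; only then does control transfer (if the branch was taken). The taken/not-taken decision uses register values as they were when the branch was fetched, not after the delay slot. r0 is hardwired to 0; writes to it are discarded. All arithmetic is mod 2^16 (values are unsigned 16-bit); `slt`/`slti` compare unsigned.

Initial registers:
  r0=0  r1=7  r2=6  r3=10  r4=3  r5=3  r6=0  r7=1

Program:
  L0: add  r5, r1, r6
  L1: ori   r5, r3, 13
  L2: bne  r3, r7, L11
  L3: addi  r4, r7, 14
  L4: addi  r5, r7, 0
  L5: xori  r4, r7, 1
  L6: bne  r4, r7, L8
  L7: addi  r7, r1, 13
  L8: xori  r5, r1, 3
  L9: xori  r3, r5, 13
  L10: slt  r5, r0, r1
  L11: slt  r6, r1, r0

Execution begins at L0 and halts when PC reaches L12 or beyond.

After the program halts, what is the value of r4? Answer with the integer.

15

[0] add  r5, r1, r6  →  {r0:0, r1:7, r2:6, r3:10, r4:3, r5:7, r6:0, r7:1}
[1] ori   r5, r3, 13  →  {r0:0, r1:7, r2:6, r3:10, r4:3, r5:15, r6:0, r7:1}
[2] bne  r3, r7, L11  →  {r0:0, r1:7, r2:6, r3:10, r4:3, r5:15, r6:0, r7:1}  ⟨branch taken⟩
[3] addi  r4, r7, 14  →  {r0:0, r1:7, r2:6, r3:10, r4:15, r5:15, r6:0, r7:1}
[11] slt  r6, r1, r0  →  {r0:0, r1:7, r2:6, r3:10, r4:15, r5:15, r6:0, r7:1}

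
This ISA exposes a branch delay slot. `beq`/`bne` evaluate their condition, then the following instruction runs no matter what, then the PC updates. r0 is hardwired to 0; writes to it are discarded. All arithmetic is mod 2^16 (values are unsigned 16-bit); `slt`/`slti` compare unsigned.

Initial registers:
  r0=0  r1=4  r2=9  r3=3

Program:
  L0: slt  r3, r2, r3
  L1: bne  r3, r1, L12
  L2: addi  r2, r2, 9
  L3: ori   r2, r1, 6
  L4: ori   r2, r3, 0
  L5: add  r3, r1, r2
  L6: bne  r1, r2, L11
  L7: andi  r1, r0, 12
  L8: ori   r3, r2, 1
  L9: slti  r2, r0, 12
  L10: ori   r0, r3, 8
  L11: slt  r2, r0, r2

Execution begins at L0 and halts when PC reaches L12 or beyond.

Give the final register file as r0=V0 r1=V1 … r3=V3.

[0] slt  r3, r2, r3  →  {r0:0, r1:4, r2:9, r3:0}
[1] bne  r3, r1, L12  →  {r0:0, r1:4, r2:9, r3:0}  ⟨branch taken⟩
[2] addi  r2, r2, 9  →  {r0:0, r1:4, r2:18, r3:0}

r0=0 r1=4 r2=18 r3=0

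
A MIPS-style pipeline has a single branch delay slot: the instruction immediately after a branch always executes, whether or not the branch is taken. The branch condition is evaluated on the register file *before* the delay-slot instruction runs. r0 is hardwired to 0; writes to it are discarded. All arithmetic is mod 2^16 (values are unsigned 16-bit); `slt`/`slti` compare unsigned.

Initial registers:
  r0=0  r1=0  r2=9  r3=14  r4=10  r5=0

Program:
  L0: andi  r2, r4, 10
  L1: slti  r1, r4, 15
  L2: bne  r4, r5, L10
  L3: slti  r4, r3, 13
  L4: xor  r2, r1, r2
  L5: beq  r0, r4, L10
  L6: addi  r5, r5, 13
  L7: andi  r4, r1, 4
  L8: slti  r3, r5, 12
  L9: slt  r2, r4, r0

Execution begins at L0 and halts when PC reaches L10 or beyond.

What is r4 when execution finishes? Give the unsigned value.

0

PC=0  andi  r2, r4, 10       | r0=0 r1=0 r2=10 r3=14 r4=10 r5=0
PC=1  slti  r1, r4, 15       | r0=0 r1=1 r2=10 r3=14 r4=10 r5=0
PC=2  bne  r4, r5, L10       | r0=0 r1=1 r2=10 r3=14 r4=10 r5=0  [TAKEN]
PC=3  slti  r4, r3, 13       | r0=0 r1=1 r2=10 r3=14 r4=0 r5=0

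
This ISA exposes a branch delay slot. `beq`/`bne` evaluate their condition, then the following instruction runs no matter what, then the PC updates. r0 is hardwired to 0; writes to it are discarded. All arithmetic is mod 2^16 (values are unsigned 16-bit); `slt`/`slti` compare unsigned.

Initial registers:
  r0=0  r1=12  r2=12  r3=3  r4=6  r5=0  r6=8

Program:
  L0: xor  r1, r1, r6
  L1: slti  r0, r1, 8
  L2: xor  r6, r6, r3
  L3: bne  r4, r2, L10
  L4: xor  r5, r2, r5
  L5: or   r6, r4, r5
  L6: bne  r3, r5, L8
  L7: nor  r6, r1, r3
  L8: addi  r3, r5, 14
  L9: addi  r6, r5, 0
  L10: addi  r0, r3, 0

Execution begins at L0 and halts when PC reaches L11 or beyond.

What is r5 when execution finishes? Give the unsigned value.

12

PC=0  xor  r1, r1, r6        | r0=0 r1=4 r2=12 r3=3 r4=6 r5=0 r6=8
PC=1  slti  r0, r1, 8        | r0=0 r1=4 r2=12 r3=3 r4=6 r5=0 r6=8
PC=2  xor  r6, r6, r3        | r0=0 r1=4 r2=12 r3=3 r4=6 r5=0 r6=11
PC=3  bne  r4, r2, L10       | r0=0 r1=4 r2=12 r3=3 r4=6 r5=0 r6=11  [TAKEN]
PC=4  xor  r5, r2, r5        | r0=0 r1=4 r2=12 r3=3 r4=6 r5=12 r6=11
PC=10 addi  r0, r3, 0        | r0=0 r1=4 r2=12 r3=3 r4=6 r5=12 r6=11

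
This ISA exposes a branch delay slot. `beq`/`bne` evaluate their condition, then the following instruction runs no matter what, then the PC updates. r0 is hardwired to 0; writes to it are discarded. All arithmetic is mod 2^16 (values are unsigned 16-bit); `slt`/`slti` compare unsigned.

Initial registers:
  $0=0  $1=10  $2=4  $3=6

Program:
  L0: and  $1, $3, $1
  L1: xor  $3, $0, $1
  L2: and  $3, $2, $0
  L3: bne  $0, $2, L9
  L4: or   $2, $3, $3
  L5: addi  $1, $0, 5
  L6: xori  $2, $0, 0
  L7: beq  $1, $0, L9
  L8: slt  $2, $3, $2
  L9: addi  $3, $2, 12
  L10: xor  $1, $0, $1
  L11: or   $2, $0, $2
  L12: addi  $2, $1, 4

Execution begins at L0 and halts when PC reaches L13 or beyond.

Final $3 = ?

  step pc=0: and  $1, $3, $1  regs=(0,2,4,6)
  step pc=1: xor  $3, $0, $1  regs=(0,2,4,2)
  step pc=2: and  $3, $2, $0  regs=(0,2,4,0)
  step pc=3: bne  $0, $2, L9  cond=T  regs=(0,2,4,0)
  step pc=4: or   $2, $3, $3  regs=(0,2,0,0)
  step pc=9: addi  $3, $2, 12  regs=(0,2,0,12)
  step pc=10: xor  $1, $0, $1  regs=(0,2,0,12)
  step pc=11: or   $2, $0, $2  regs=(0,2,0,12)
  step pc=12: addi  $2, $1, 4  regs=(0,2,6,12)

12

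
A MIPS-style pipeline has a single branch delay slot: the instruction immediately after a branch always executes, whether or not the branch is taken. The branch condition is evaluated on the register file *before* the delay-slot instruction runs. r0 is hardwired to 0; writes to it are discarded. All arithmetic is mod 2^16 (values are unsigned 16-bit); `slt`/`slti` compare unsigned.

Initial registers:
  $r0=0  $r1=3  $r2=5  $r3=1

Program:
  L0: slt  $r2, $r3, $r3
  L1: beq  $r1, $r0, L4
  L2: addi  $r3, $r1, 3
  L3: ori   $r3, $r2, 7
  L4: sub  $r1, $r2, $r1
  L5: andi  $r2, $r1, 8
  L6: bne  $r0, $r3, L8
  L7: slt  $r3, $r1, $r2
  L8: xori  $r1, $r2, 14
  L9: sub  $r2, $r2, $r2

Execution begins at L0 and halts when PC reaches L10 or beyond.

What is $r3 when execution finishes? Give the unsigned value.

0

PC=0  slt  $r2, $r3, $r3     | $r0=0 $r1=3 $r2=0 $r3=1
PC=1  beq  $r1, $r0, L4      | $r0=0 $r1=3 $r2=0 $r3=1  [not taken]
PC=2  addi  $r3, $r1, 3      | $r0=0 $r1=3 $r2=0 $r3=6
PC=3  ori   $r3, $r2, 7      | $r0=0 $r1=3 $r2=0 $r3=7
PC=4  sub  $r1, $r2, $r1     | $r0=0 $r1=65533 $r2=0 $r3=7
PC=5  andi  $r2, $r1, 8      | $r0=0 $r1=65533 $r2=8 $r3=7
PC=6  bne  $r0, $r3, L8      | $r0=0 $r1=65533 $r2=8 $r3=7  [TAKEN]
PC=7  slt  $r3, $r1, $r2     | $r0=0 $r1=65533 $r2=8 $r3=0
PC=8  xori  $r1, $r2, 14     | $r0=0 $r1=6 $r2=8 $r3=0
PC=9  sub  $r2, $r2, $r2     | $r0=0 $r1=6 $r2=0 $r3=0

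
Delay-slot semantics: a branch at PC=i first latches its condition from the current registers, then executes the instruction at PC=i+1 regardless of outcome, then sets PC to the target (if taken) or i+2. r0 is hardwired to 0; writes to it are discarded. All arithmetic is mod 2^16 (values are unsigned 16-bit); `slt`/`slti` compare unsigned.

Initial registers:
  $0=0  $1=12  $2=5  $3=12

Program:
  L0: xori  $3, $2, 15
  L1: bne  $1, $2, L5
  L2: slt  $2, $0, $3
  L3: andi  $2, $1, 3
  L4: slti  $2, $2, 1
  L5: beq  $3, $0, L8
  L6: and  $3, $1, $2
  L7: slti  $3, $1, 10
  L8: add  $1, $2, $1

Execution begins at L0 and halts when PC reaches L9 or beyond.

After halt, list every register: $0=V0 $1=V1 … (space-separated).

PC=0  xori  $3, $2, 15       | $0=0 $1=12 $2=5 $3=10
PC=1  bne  $1, $2, L5        | $0=0 $1=12 $2=5 $3=10  [TAKEN]
PC=2  slt  $2, $0, $3        | $0=0 $1=12 $2=1 $3=10
PC=5  beq  $3, $0, L8        | $0=0 $1=12 $2=1 $3=10  [not taken]
PC=6  and  $3, $1, $2        | $0=0 $1=12 $2=1 $3=0
PC=7  slti  $3, $1, 10       | $0=0 $1=12 $2=1 $3=0
PC=8  add  $1, $2, $1        | $0=0 $1=13 $2=1 $3=0

$0=0 $1=13 $2=1 $3=0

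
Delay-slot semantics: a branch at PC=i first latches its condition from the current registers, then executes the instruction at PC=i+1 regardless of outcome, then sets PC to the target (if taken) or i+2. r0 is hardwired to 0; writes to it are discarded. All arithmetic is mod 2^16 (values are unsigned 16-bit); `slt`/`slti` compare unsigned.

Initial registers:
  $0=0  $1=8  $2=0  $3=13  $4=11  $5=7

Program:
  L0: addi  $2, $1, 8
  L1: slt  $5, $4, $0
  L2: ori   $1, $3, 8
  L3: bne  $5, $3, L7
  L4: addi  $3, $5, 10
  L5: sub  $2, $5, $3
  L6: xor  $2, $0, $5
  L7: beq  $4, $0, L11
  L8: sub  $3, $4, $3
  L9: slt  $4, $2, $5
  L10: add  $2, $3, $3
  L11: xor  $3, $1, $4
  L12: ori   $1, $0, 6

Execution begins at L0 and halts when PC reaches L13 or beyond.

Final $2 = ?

2

[0] addi  $2, $1, 8  →  {$0:0, $1:8, $2:16, $3:13, $4:11, $5:7}
[1] slt  $5, $4, $0  →  {$0:0, $1:8, $2:16, $3:13, $4:11, $5:0}
[2] ori   $1, $3, 8  →  {$0:0, $1:13, $2:16, $3:13, $4:11, $5:0}
[3] bne  $5, $3, L7  →  {$0:0, $1:13, $2:16, $3:13, $4:11, $5:0}  ⟨branch taken⟩
[4] addi  $3, $5, 10  →  {$0:0, $1:13, $2:16, $3:10, $4:11, $5:0}
[7] beq  $4, $0, L11  →  {$0:0, $1:13, $2:16, $3:10, $4:11, $5:0}  ⟨branch fallthrough⟩
[8] sub  $3, $4, $3  →  {$0:0, $1:13, $2:16, $3:1, $4:11, $5:0}
[9] slt  $4, $2, $5  →  {$0:0, $1:13, $2:16, $3:1, $4:0, $5:0}
[10] add  $2, $3, $3  →  {$0:0, $1:13, $2:2, $3:1, $4:0, $5:0}
[11] xor  $3, $1, $4  →  {$0:0, $1:13, $2:2, $3:13, $4:0, $5:0}
[12] ori   $1, $0, 6  →  {$0:0, $1:6, $2:2, $3:13, $4:0, $5:0}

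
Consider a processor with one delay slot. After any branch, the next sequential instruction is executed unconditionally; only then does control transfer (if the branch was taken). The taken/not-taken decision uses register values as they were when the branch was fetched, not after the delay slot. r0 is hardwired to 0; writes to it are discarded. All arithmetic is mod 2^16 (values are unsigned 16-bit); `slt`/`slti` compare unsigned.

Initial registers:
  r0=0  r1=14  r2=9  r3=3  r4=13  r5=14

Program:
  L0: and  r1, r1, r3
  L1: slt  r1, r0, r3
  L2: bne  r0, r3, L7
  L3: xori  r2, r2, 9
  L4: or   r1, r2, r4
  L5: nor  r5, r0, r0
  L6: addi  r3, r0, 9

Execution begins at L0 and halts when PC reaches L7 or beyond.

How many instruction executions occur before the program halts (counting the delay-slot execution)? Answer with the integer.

4

PC=0  and  r1, r1, r3        | r0=0 r1=2 r2=9 r3=3 r4=13 r5=14
PC=1  slt  r1, r0, r3        | r0=0 r1=1 r2=9 r3=3 r4=13 r5=14
PC=2  bne  r0, r3, L7        | r0=0 r1=1 r2=9 r3=3 r4=13 r5=14  [TAKEN]
PC=3  xori  r2, r2, 9        | r0=0 r1=1 r2=0 r3=3 r4=13 r5=14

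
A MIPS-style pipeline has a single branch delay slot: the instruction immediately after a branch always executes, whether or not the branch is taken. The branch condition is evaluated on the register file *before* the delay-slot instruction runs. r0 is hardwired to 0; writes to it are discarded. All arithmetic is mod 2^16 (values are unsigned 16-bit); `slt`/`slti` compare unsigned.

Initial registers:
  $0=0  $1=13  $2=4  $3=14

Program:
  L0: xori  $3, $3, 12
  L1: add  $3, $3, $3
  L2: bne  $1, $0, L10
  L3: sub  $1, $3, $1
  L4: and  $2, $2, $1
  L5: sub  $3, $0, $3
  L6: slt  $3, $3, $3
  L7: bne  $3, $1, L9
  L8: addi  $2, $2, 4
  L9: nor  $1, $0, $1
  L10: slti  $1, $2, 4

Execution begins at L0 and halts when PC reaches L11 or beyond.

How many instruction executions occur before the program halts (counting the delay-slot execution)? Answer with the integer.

#0 xori  $3, $3, 12 ; 0/13/4/2
#1 add  $3, $3, $3 ; 0/13/4/4
#2 bne  $1, $0, L10 ; 0/13/4/4 ; →target
#3 sub  $1, $3, $1 ; 0/65527/4/4
#10 slti  $1, $2, 4 ; 0/0/4/4

5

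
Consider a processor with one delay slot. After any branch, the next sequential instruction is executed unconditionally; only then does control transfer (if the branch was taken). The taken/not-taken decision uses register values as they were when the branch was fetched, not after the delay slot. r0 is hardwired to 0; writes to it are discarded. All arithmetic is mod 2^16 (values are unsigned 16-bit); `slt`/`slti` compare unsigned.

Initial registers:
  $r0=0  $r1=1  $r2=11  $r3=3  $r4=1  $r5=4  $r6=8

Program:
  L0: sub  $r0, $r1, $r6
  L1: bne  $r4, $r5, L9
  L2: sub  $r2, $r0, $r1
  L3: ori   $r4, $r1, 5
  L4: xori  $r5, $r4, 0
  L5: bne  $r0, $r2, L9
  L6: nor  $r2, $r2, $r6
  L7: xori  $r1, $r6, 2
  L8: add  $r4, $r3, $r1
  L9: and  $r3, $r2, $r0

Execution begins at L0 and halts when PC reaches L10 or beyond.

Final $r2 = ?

  step pc=0: sub  $r0, $r1, $r6  regs=(0,1,11,3,1,4,8)
  step pc=1: bne  $r4, $r5, L9  cond=T  regs=(0,1,11,3,1,4,8)
  step pc=2: sub  $r2, $r0, $r1  regs=(0,1,65535,3,1,4,8)
  step pc=9: and  $r3, $r2, $r0  regs=(0,1,65535,0,1,4,8)

65535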